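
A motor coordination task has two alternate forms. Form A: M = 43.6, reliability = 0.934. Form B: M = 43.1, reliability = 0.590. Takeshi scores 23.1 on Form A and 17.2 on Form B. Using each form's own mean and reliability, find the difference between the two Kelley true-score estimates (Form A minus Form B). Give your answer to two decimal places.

-3.37

T̂_A = 0.934(23.1) + 0.066(43.6) = 24.4530
T̂_B = 0.590(17.2) + 0.410(43.1) = 27.8190
T̂_A − T̂_B = -3.3660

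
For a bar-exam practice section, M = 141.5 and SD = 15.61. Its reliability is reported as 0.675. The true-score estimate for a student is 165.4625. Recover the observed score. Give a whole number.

177

T̂ = ρX + (1 − ρ)μ  ⇒  X = (T̂ − (1 − ρ)μ) / ρ
X = (165.4625 − 0.325 × 141.5) / 0.675 = (165.4625 − 45.9875) / 0.675 = 119.4750 / 0.675 = 177.00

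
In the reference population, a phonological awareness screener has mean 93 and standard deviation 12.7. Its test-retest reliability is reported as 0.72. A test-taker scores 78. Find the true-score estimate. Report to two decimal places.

T̂ = ρX + (1 − ρ)μ
  = 0.72 × 78 + 0.28 × 93
  = 56.16 + 26.04
  = 82.200
  ≈ 82.20

82.20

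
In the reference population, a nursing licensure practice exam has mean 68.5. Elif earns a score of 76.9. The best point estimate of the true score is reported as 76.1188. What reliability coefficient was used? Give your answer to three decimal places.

T̂ = ρX + (1 − ρ)μ  ⇒  T̂ − μ = ρ(X − μ)
ρ = (T̂ − μ)/(X − μ) = (76.1188 − 68.5) / (76.9 − 68.5) = 7.6188 / 8.4 = 0.90700

0.907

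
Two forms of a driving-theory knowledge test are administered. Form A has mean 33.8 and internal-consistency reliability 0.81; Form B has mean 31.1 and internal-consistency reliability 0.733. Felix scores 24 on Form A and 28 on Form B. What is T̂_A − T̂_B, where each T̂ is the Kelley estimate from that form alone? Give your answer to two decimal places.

T̂_A = 0.81(24) + 0.19(33.8) = 25.8620
T̂_B = 0.733(28) + 0.267(31.1) = 28.8277
T̂_A − T̂_B = -2.9657

-2.97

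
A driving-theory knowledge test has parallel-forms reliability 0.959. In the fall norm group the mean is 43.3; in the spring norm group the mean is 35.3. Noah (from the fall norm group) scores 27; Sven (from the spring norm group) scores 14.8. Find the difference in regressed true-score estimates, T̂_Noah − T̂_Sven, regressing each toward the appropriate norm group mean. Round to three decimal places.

T̂_Noah = 0.959(27) + 0.041(43.3) = 27.66830
T̂_Sven = 0.959(14.8) + 0.041(35.3) = 15.64050
Difference = 27.66830 − 15.64050 = 12.02780

12.028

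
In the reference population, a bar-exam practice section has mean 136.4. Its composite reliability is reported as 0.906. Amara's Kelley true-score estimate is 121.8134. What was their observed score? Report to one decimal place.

120.3

T̂ = ρX + (1 − ρ)μ  ⇒  X = (T̂ − (1 − ρ)μ) / ρ
X = (121.8134 − 0.094 × 136.4) / 0.906 = (121.8134 − 12.8216) / 0.906 = 108.9918 / 0.906 = 120.300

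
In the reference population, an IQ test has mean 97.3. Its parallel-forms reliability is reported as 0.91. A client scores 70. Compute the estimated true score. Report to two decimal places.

T̂ = 0.91(70) + 0.09(97.3) = 63.70 + 8.757 = 72.457 → 72.46

72.46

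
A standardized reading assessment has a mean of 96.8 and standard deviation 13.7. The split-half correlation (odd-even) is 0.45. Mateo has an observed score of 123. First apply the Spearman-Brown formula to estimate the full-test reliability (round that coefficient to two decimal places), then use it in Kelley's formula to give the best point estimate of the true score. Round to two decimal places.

113.04

Spearman-Brown: ρ = 2r/(1 + r) = 2(0.45)/(1 + 0.45) = 0.900/1.45 = 0.6207 → 0.62
Weight the observed score by reliability and the mean by (1 − reliability): T̂ = 0.62·123 + 0.38·96.8 = 76.26 + 36.784 = 113.044.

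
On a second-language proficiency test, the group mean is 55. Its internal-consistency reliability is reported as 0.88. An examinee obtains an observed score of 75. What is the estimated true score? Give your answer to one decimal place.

72.6

Regress the observed score toward the mean by the unreliability: T̂ = 0.88·75 + 0.12·55 = 66.00 + 6.60 = 72.60.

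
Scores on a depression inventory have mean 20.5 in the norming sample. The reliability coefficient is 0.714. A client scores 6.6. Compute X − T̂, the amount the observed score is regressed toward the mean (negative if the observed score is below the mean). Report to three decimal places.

-3.975

T̂ = ρX + (1 − ρ)μ
  = 0.714 × 6.6 + 0.286 × 20.5
  = 4.7124 + 5.8630
  = 10.57540
  ≈ 10.5754
X − T̂ = 6.6 − 10.5754 = -3.9754 → -3.975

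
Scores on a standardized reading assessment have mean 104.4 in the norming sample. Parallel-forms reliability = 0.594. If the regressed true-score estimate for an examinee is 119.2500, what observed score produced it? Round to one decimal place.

T̂ = ρX + (1 − ρ)μ  ⇒  X = (T̂ − (1 − ρ)μ) / ρ
X = (119.2500 − 0.406 × 104.4) / 0.594 = (119.2500 − 42.3864) / 0.594 = 76.8636 / 0.594 = 129.400

129.4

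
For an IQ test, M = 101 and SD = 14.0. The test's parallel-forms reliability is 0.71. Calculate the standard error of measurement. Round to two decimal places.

SEM = SD · √(1 − ρ) = 14.0 × √0.29 = 14.0 × 0.5385 = 7.539

7.54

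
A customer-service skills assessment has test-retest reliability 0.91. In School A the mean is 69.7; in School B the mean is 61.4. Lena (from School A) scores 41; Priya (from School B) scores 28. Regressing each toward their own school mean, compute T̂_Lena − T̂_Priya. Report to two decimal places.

T̂_Lena = 0.91(41) + 0.09(69.7) = 43.5830
T̂_Priya = 0.91(28) + 0.09(61.4) = 31.0060
Difference = 43.5830 − 31.0060 = 12.5770

12.58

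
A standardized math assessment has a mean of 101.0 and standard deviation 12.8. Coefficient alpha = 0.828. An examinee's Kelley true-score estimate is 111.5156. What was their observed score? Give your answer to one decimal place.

T̂ = ρX + (1 − ρ)μ  ⇒  X = (T̂ − (1 − ρ)μ) / ρ
X = (111.5156 − 0.172 × 101.0) / 0.828 = (111.5156 − 17.3720) / 0.828 = 94.1436 / 0.828 = 113.700

113.7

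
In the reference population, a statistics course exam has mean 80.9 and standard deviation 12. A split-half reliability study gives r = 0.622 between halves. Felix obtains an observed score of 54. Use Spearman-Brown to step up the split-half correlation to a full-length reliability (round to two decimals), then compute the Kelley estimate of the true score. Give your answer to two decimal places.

60.19

Spearman-Brown: ρ = 2r/(1 + r) = 2(0.622)/(1 + 0.622) = 1.2440/1.622 = 0.7670 → 0.77
T̂ = 0.77(54) + 0.23(80.9) = 41.58 + 18.607 = 60.187 → 60.19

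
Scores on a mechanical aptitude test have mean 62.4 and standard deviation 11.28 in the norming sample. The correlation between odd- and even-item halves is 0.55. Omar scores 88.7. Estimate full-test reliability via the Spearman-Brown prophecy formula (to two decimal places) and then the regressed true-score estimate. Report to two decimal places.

Spearman-Brown: ρ = 2r/(1 + r) = 2(0.55)/(1 + 0.55) = 1.100/1.55 = 0.7097 → 0.71
Kelley's formula gives T̂ = 0.71·88.7 + 0.29·62.4 = 62.977 + 18.096 = 81.073.

81.07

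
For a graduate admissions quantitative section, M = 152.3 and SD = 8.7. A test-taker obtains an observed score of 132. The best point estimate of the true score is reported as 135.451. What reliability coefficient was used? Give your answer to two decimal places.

T̂ = ρX + (1 − ρ)μ  ⇒  T̂ − μ = ρ(X − μ)
ρ = (T̂ − μ)/(X − μ) = (135.451 − 152.3) / (132 − 152.3) = -16.849 / -20.3 = 0.8300

0.83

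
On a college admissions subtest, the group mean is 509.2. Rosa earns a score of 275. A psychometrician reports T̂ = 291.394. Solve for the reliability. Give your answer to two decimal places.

0.93

T̂ = ρX + (1 − ρ)μ  ⇒  T̂ − μ = ρ(X − μ)
ρ = (T̂ − μ)/(X − μ) = (291.394 − 509.2) / (275 − 509.2) = -217.806 / -234.2 = 0.9300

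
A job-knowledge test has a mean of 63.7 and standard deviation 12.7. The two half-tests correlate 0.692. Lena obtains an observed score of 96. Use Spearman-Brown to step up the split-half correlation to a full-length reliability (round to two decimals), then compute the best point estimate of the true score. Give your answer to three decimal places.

90.186

Spearman-Brown: ρ = 2r/(1 + r) = 2(0.692)/(1 + 0.692) = 1.3840/1.692 = 0.8180 → 0.82
T̂ = ρX + (1 − ρ)μ
  = 0.82 × 96 + 0.18 × 63.7
  = 78.72 + 11.466
  = 90.1860
  ≈ 90.186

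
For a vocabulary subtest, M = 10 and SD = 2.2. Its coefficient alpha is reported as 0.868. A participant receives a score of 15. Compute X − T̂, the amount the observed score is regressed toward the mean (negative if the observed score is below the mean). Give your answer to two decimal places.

0.66

T̂ = ρX + (1 − ρ)μ
  = 0.868 × 15 + 0.132 × 10
  = 13.020 + 1.320
  = 14.3400
  ≈ 14.340
X − T̂ = 15 − 14.340 = 0.660 → 0.66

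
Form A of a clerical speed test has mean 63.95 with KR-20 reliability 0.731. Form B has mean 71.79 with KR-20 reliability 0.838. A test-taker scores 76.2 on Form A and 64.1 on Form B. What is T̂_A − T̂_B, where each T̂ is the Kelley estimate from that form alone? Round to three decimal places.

7.559

T̂_A = 0.731(76.2) + 0.269(63.95) = 72.90475
T̂_B = 0.838(64.1) + 0.162(71.79) = 65.34578
T̂_A − T̂_B = 7.55897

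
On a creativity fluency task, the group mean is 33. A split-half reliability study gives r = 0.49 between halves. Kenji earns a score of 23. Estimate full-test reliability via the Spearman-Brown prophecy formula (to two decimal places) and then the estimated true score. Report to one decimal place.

Spearman-Brown: ρ = 2r/(1 + r) = 2(0.49)/(1 + 0.49) = 0.980/1.49 = 0.6577 → 0.66
T̂ = 0.66(23) + 0.34(33) = 15.18 + 11.22 = 26.40 → 26.4

26.4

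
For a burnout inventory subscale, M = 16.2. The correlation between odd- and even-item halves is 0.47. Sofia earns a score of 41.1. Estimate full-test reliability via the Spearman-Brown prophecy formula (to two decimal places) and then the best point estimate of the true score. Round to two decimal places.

Spearman-Brown: ρ = 2r/(1 + r) = 2(0.47)/(1 + 0.47) = 0.940/1.47 = 0.6395 → 0.64
Kelley's formula gives T̂ = 0.64·41.1 + 0.36·16.2 = 26.304 + 5.832 = 32.136.

32.14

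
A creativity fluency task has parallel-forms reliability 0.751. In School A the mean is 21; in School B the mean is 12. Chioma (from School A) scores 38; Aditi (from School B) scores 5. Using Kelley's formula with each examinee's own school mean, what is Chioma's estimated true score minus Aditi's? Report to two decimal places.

T̂_Chioma = 0.751(38) + 0.249(21) = 33.7670
T̂_Aditi = 0.751(5) + 0.249(12) = 6.7430
Difference = 33.7670 − 6.7430 = 27.0240

27.02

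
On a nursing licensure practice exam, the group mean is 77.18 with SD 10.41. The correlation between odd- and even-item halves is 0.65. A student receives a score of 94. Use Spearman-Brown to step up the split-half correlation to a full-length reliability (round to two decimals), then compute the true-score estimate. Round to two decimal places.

90.47

Spearman-Brown: ρ = 2r/(1 + r) = 2(0.65)/(1 + 0.65) = 1.300/1.65 = 0.7879 → 0.79
Weight the observed score by reliability and the mean by (1 − reliability): T̂ = 0.79·94 + 0.21·77.18 = 74.26 + 16.2078 = 90.468.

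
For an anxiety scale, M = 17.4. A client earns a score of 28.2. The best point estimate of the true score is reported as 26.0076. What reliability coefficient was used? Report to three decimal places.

0.797

T̂ = ρX + (1 − ρ)μ  ⇒  T̂ − μ = ρ(X − μ)
ρ = (T̂ − μ)/(X − μ) = (26.0076 − 17.4) / (28.2 − 17.4) = 8.6076 / 10.8 = 0.79700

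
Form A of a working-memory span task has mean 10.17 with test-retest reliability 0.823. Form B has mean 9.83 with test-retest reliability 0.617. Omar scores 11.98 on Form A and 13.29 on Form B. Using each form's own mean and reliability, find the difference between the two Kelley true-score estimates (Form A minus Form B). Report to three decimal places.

T̂_A = 0.823(11.98) + 0.177(10.17) = 11.65963
T̂_B = 0.617(13.29) + 0.383(9.83) = 11.96482
T̂_A − T̂_B = -0.30519

-0.305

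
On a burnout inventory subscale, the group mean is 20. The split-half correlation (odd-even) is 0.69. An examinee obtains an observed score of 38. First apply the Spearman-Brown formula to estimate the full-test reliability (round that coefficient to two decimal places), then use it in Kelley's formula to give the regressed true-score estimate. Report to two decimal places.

Spearman-Brown: ρ = 2r/(1 + r) = 2(0.69)/(1 + 0.69) = 1.380/1.69 = 0.8166 → 0.82
T̂ = 0.82(38) + 0.18(20) = 31.16 + 3.60 = 34.760 → 34.76

34.76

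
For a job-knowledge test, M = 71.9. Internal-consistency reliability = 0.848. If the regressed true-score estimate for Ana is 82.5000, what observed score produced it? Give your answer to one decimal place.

T̂ = ρX + (1 − ρ)μ  ⇒  X = (T̂ − (1 − ρ)μ) / ρ
X = (82.5000 − 0.152 × 71.9) / 0.848 = (82.5000 − 10.9288) / 0.848 = 71.5712 / 0.848 = 84.400

84.4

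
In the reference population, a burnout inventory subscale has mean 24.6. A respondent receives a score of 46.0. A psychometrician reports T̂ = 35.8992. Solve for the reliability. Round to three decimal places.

0.528

T̂ = ρX + (1 − ρ)μ  ⇒  T̂ − μ = ρ(X − μ)
ρ = (T̂ − μ)/(X − μ) = (35.8992 − 24.6) / (46.0 − 24.6) = 11.2992 / 21.4 = 0.52800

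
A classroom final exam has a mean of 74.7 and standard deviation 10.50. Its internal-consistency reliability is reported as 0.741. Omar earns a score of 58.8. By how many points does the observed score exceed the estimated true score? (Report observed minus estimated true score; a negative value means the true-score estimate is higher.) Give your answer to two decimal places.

T̂ = 0.741(58.8) + 0.259(74.7) = 43.5708 + 19.3473 = 62.9181 → 62.918
X − T̂ = 58.8 − 62.918 = -4.118 → -4.12

-4.12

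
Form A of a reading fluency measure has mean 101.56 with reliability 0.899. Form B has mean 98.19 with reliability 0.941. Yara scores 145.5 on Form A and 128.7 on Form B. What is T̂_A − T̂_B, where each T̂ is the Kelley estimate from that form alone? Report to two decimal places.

T̂_A = 0.899(145.5) + 0.101(101.56) = 141.0621
T̂_B = 0.941(128.7) + 0.059(98.19) = 126.8999
T̂_A − T̂_B = 14.1621

14.16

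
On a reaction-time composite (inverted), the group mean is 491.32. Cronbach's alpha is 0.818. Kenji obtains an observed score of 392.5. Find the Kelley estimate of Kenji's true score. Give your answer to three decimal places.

410.485

Weight the observed score by reliability and the mean by (1 − reliability): T̂ = 0.818·392.5 + 0.182·491.32 = 321.0650 + 89.42024 = 410.4852.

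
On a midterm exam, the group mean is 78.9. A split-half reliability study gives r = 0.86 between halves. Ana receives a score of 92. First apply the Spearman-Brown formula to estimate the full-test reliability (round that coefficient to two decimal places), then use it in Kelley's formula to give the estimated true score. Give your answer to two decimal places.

90.95

Spearman-Brown: ρ = 2r/(1 + r) = 2(0.86)/(1 + 0.86) = 1.720/1.86 = 0.9247 → 0.92
Weight the observed score by reliability and the mean by (1 − reliability): T̂ = 0.92·92 + 0.08·78.9 = 84.64 + 6.312 = 90.952.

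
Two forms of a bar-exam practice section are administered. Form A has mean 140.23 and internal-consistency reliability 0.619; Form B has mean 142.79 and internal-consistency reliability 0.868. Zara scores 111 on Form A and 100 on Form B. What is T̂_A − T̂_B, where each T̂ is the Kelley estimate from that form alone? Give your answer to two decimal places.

16.49

T̂_A = 0.619(111) + 0.381(140.23) = 122.1366
T̂_B = 0.868(100) + 0.132(142.79) = 105.6483
T̂_A − T̂_B = 16.4883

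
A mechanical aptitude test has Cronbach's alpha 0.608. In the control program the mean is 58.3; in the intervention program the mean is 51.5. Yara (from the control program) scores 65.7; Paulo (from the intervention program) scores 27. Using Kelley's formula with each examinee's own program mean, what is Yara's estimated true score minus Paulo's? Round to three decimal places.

T̂_Yara = 0.608(65.7) + 0.392(58.3) = 62.79920
T̂_Paulo = 0.608(27) + 0.392(51.5) = 36.60400
Difference = 62.79920 − 36.60400 = 26.19520

26.195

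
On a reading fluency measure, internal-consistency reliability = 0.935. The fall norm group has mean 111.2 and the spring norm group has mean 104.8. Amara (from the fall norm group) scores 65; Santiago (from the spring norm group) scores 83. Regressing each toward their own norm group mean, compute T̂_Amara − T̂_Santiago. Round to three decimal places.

-16.414

T̂_Amara = 0.935(65) + 0.065(111.2) = 68.00300
T̂_Santiago = 0.935(83) + 0.065(104.8) = 84.41700
Difference = 68.00300 − 84.41700 = -16.41400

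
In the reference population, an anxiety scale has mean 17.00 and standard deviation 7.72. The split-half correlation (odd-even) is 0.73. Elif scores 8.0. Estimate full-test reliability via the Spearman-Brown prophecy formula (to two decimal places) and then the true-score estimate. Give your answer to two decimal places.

Spearman-Brown: ρ = 2r/(1 + r) = 2(0.73)/(1 + 0.73) = 1.460/1.73 = 0.8439 → 0.84
Regress the observed score toward the mean by the unreliability: T̂ = 0.84·8.0 + 0.16·17.00 = 6.720 + 2.7200 = 9.440.

9.44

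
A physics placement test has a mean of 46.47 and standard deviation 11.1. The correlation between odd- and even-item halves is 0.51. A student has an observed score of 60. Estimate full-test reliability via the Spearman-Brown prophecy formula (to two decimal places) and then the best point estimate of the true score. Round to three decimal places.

55.670

Spearman-Brown: ρ = 2r/(1 + r) = 2(0.51)/(1 + 0.51) = 1.020/1.51 = 0.6755 → 0.68
T̂ = ρX + (1 − ρ)μ
  = 0.68 × 60 + 0.32 × 46.47
  = 40.80 + 14.8704
  = 55.6704
  ≈ 55.670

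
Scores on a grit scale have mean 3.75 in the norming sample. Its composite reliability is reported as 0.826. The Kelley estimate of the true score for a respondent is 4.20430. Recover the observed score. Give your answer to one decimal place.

T̂ = ρX + (1 − ρ)μ  ⇒  X = (T̂ − (1 − ρ)μ) / ρ
X = (4.20430 − 0.174 × 3.75) / 0.826 = (4.20430 − 0.65250) / 0.826 = 3.55180 / 0.826 = 4.300

4.3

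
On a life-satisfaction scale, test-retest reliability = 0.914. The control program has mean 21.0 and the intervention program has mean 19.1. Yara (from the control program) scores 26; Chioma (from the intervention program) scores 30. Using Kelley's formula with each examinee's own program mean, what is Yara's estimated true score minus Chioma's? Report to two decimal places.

T̂_Yara = 0.914(26) + 0.086(21.0) = 25.5700
T̂_Chioma = 0.914(30) + 0.086(19.1) = 29.0626
Difference = 25.5700 − 29.0626 = -3.4926

-3.49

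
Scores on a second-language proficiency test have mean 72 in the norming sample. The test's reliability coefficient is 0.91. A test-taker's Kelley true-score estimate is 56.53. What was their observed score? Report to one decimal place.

T̂ = ρX + (1 − ρ)μ  ⇒  X = (T̂ − (1 − ρ)μ) / ρ
X = (56.53 − 0.09 × 72) / 0.91 = (56.53 − 6.48) / 0.91 = 50.05 / 0.91 = 55.000

55.0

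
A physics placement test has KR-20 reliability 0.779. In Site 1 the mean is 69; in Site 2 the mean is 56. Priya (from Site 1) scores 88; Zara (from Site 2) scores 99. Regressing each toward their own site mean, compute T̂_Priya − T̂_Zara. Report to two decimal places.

T̂_Priya = 0.779(88) + 0.221(69) = 83.8010
T̂_Zara = 0.779(99) + 0.221(56) = 89.4970
Difference = 83.8010 − 89.4970 = -5.6960

-5.70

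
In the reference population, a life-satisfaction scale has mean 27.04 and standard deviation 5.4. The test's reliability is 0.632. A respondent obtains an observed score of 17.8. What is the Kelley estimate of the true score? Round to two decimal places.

Regress the observed score toward the mean by the unreliability: T̂ = 0.632·17.8 + 0.368·27.04 = 11.2496 + 9.95072 = 21.200.

21.20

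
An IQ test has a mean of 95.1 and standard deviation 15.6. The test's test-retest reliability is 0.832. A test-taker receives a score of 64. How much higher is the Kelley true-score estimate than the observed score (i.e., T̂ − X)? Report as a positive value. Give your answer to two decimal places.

T̂ = ρX + (1 − ρ)μ
  = 0.832 × 64 + 0.168 × 95.1
  = 53.248 + 15.9768
  = 69.2248
  ≈ 69.225
T̂ − X = 69.225 − 64 = 5.225 → 5.22

5.22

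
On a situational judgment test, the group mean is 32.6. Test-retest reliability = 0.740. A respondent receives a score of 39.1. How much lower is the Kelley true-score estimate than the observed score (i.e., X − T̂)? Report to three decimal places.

1.690

T̂ = 0.740(39.1) + 0.260(32.6) = 28.9340 + 8.4760 = 37.41000 → 37.4100
X − T̂ = 39.1 − 37.4100 = 1.6900 → 1.690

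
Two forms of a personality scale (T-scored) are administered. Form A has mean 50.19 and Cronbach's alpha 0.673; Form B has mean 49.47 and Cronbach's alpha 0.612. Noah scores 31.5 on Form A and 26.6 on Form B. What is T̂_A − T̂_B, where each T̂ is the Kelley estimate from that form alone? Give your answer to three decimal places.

T̂_A = 0.673(31.5) + 0.327(50.19) = 37.61163
T̂_B = 0.612(26.6) + 0.388(49.47) = 35.47356
T̂_A − T̂_B = 2.13807

2.138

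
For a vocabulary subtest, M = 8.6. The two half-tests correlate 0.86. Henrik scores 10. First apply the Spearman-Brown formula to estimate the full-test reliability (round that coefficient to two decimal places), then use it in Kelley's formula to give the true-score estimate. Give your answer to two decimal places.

9.89

Spearman-Brown: ρ = 2r/(1 + r) = 2(0.86)/(1 + 0.86) = 1.720/1.86 = 0.9247 → 0.92
Regress the observed score toward the mean by the unreliability: T̂ = 0.92·10 + 0.08·8.6 = 9.20 + 0.688 = 9.888.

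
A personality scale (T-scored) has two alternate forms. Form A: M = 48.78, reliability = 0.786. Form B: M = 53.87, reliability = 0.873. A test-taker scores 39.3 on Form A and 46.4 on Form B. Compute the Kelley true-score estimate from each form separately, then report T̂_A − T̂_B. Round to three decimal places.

-6.020

T̂_A = 0.786(39.3) + 0.214(48.78) = 41.32872
T̂_B = 0.873(46.4) + 0.127(53.87) = 47.34869
T̂_A − T̂_B = -6.01997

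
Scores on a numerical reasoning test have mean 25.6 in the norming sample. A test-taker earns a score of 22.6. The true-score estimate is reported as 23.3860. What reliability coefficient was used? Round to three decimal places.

T̂ = ρX + (1 − ρ)μ  ⇒  T̂ − μ = ρ(X − μ)
ρ = (T̂ − μ)/(X − μ) = (23.3860 − 25.6) / (22.6 − 25.6) = -2.2140 / -3.0 = 0.73800

0.738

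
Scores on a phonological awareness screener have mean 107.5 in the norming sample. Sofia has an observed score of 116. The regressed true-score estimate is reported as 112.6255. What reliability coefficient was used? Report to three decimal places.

0.603

T̂ = ρX + (1 − ρ)μ  ⇒  T̂ − μ = ρ(X − μ)
ρ = (T̂ − μ)/(X − μ) = (112.6255 − 107.5) / (116 − 107.5) = 5.1255 / 8.5 = 0.60300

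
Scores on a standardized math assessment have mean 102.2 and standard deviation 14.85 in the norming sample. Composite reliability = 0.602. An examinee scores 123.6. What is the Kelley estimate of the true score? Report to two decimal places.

Weight the observed score by reliability and the mean by (1 − reliability): T̂ = 0.602·123.6 + 0.398·102.2 = 74.4072 + 40.6756 = 115.083.

115.08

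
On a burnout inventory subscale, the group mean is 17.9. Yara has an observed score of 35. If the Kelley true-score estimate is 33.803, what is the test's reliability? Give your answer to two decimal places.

T̂ = ρX + (1 − ρ)μ  ⇒  T̂ − μ = ρ(X − μ)
ρ = (T̂ − μ)/(X − μ) = (33.803 − 17.9) / (35 − 17.9) = 15.903 / 17.1 = 0.9300

0.93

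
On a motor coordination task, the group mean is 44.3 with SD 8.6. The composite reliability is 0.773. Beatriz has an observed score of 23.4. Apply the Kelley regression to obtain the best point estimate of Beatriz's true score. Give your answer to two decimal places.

28.14

T̂ = ρX + (1 − ρ)μ
  = 0.773 × 23.4 + 0.227 × 44.3
  = 18.0882 + 10.0561
  = 28.144
  ≈ 28.14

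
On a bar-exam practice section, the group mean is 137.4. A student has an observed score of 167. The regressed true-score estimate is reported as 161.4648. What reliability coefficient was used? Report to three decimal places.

0.813

T̂ = ρX + (1 − ρ)μ  ⇒  T̂ − μ = ρ(X − μ)
ρ = (T̂ − μ)/(X − μ) = (161.4648 − 137.4) / (167 − 137.4) = 24.0648 / 29.6 = 0.81300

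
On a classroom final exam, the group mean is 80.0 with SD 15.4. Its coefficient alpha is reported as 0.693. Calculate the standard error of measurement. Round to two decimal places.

SEM = SD · √(1 − ρ) = 15.4 × √0.307 = 15.4 × 0.5541 = 8.533

8.53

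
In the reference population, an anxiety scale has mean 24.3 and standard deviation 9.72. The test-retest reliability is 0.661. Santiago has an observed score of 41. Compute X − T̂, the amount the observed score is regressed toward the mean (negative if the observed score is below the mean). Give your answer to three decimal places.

5.661

T̂ = 0.661(41) + 0.339(24.3) = 27.101 + 8.2377 = 35.33870 → 35.3387
X − T̂ = 41 − 35.3387 = 5.6613 → 5.661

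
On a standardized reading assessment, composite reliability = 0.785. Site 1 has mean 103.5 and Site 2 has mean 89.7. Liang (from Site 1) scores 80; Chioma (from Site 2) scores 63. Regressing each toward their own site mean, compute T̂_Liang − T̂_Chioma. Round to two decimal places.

16.31

T̂_Liang = 0.785(80) + 0.215(103.5) = 85.0525
T̂_Chioma = 0.785(63) + 0.215(89.7) = 68.7405
Difference = 85.0525 − 68.7405 = 16.3120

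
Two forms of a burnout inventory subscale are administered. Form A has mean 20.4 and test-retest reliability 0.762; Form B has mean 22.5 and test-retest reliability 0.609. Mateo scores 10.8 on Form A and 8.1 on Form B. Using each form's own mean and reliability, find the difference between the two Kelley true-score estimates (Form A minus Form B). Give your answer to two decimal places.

T̂_A = 0.762(10.8) + 0.238(20.4) = 13.0848
T̂_B = 0.609(8.1) + 0.391(22.5) = 13.7304
T̂_A − T̂_B = -0.6456

-0.65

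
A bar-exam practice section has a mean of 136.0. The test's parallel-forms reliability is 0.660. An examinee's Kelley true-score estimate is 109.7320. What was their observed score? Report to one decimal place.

96.2

T̂ = ρX + (1 − ρ)μ  ⇒  X = (T̂ − (1 − ρ)μ) / ρ
X = (109.7320 − 0.340 × 136.0) / 0.660 = (109.7320 − 46.2400) / 0.660 = 63.4920 / 0.660 = 96.200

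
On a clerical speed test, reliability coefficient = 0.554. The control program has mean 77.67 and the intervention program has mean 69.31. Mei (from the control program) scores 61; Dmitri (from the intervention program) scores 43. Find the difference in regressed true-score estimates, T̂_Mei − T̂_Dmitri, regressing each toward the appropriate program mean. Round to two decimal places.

T̂_Mei = 0.554(61) + 0.446(77.67) = 68.4348
T̂_Dmitri = 0.554(43) + 0.446(69.31) = 54.7343
Difference = 68.4348 − 54.7343 = 13.7006

13.70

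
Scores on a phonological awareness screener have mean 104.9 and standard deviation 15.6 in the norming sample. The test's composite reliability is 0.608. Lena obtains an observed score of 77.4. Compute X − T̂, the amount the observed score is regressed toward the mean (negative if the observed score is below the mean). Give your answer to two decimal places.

-10.78

T̂ = 0.608(77.4) + 0.392(104.9) = 47.0592 + 41.1208 = 88.1800 → 88.180
X − T̂ = 77.4 − 88.180 = -10.780 → -10.78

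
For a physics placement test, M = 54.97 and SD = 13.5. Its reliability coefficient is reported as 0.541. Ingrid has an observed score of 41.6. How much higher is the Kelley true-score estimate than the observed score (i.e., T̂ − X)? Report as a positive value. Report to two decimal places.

6.14

T̂ = 0.541(41.6) + 0.459(54.97) = 22.5056 + 25.23123 = 47.7368 → 47.737
T̂ − X = 47.737 − 41.6 = 6.137 → 6.14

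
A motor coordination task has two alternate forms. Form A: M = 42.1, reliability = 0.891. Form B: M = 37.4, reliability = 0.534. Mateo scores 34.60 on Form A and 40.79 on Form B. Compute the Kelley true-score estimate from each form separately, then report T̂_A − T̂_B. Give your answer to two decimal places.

-3.79

T̂_A = 0.891(34.60) + 0.109(42.1) = 35.4175
T̂_B = 0.534(40.79) + 0.466(37.4) = 39.2103
T̂_A − T̂_B = -3.7928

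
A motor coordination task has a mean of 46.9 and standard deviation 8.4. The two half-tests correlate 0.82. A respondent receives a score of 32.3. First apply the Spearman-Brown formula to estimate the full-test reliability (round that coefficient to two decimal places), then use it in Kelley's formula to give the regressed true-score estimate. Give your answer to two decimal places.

Spearman-Brown: ρ = 2r/(1 + r) = 2(0.82)/(1 + 0.82) = 1.640/1.82 = 0.9011 → 0.90
T̂ = 0.90(32.3) + 0.10(46.9) = 29.070 + 4.690 = 33.760 → 33.76

33.76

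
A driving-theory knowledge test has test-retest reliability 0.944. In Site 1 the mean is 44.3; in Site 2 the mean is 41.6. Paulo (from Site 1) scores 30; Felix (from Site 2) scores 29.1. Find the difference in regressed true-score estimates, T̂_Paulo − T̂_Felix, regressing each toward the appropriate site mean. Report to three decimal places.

1.001

T̂_Paulo = 0.944(30) + 0.056(44.3) = 30.80080
T̂_Felix = 0.944(29.1) + 0.056(41.6) = 29.80000
Difference = 30.80080 − 29.80000 = 1.00080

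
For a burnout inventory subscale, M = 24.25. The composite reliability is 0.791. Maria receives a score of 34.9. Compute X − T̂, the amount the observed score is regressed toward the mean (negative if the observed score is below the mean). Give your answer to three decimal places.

T̂ = ρX + (1 − ρ)μ
  = 0.791 × 34.9 + 0.209 × 24.25
  = 27.6059 + 5.06825
  = 32.67415
  ≈ 32.6741
X − T̂ = 34.9 − 32.6741 = 2.2259 → 2.226

2.226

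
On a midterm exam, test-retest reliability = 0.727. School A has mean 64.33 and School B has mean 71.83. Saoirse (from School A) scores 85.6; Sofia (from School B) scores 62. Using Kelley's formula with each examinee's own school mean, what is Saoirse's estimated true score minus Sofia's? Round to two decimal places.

T̂_Saoirse = 0.727(85.6) + 0.273(64.33) = 79.7933
T̂_Sofia = 0.727(62) + 0.273(71.83) = 64.6836
Difference = 79.7933 − 64.6836 = 15.1097

15.11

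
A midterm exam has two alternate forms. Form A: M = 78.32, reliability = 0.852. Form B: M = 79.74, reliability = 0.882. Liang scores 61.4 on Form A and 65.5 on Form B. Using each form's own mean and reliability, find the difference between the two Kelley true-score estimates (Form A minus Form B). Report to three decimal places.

T̂_A = 0.852(61.4) + 0.148(78.32) = 63.90416
T̂_B = 0.882(65.5) + 0.118(79.74) = 67.18032
T̂_A − T̂_B = -3.27616

-3.276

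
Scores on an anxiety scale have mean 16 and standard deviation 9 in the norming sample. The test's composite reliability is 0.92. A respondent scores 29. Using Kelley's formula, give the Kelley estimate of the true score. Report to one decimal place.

Kelley's formula gives T̂ = 0.92·29 + 0.08·16 = 26.68 + 1.28 = 27.96.

28.0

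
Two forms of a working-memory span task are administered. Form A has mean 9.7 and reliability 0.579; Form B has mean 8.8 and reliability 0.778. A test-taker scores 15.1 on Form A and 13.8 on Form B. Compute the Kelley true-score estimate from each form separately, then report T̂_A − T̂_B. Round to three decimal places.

0.137

T̂_A = 0.579(15.1) + 0.421(9.7) = 12.82660
T̂_B = 0.778(13.8) + 0.222(8.8) = 12.69000
T̂_A − T̂_B = 0.13660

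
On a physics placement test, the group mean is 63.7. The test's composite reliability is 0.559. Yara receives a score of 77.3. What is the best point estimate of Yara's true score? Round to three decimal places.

71.302

T̂ = ρX + (1 − ρ)μ
  = 0.559 × 77.3 + 0.441 × 63.7
  = 43.2107 + 28.0917
  = 71.3024
  ≈ 71.302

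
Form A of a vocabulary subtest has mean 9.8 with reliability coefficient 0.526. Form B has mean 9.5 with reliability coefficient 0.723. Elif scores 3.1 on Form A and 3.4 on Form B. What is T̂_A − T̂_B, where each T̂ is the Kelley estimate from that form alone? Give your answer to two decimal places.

T̂_A = 0.526(3.1) + 0.474(9.8) = 6.2758
T̂_B = 0.723(3.4) + 0.277(9.5) = 5.0897
T̂_A − T̂_B = 1.1861

1.19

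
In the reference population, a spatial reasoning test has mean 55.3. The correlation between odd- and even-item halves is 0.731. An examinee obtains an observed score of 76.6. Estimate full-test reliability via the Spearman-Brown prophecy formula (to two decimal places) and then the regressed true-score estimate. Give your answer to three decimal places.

73.192

Spearman-Brown: ρ = 2r/(1 + r) = 2(0.731)/(1 + 0.731) = 1.4620/1.731 = 0.8446 → 0.84
T̂ = 0.84(76.6) + 0.16(55.3) = 64.344 + 8.848 = 73.1920 → 73.192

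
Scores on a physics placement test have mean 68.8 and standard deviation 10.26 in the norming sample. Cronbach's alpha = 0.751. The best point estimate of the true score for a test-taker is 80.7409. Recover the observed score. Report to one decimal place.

T̂ = ρX + (1 − ρ)μ  ⇒  X = (T̂ − (1 − ρ)μ) / ρ
X = (80.7409 − 0.249 × 68.8) / 0.751 = (80.7409 − 17.1312) / 0.751 = 63.6097 / 0.751 = 84.700

84.7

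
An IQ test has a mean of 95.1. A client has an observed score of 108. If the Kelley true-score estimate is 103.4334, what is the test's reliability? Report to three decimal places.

T̂ = ρX + (1 − ρ)μ  ⇒  T̂ − μ = ρ(X − μ)
ρ = (T̂ − μ)/(X − μ) = (103.4334 − 95.1) / (108 − 95.1) = 8.3334 / 12.9 = 0.64600

0.646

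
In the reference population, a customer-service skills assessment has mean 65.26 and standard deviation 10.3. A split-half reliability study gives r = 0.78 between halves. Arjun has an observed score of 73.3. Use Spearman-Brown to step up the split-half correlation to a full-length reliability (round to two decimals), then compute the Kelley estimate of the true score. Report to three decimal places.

72.335

Spearman-Brown: ρ = 2r/(1 + r) = 2(0.78)/(1 + 0.78) = 1.560/1.78 = 0.8764 → 0.88
Weight the observed score by reliability and the mean by (1 − reliability): T̂ = 0.88·73.3 + 0.12·65.26 = 64.504 + 7.8312 = 72.3352.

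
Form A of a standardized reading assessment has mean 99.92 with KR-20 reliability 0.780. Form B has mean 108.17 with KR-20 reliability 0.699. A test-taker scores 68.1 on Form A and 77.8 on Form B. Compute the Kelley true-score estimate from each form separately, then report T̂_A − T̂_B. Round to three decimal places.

T̂_A = 0.780(68.1) + 0.220(99.92) = 75.10040
T̂_B = 0.699(77.8) + 0.301(108.17) = 86.94137
T̂_A − T̂_B = -11.84097

-11.841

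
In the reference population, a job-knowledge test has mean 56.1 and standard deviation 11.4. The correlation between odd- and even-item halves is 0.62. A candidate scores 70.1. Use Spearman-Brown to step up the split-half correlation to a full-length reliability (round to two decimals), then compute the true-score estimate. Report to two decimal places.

66.88

Spearman-Brown: ρ = 2r/(1 + r) = 2(0.62)/(1 + 0.62) = 1.240/1.62 = 0.7654 → 0.77
Regress the observed score toward the mean by the unreliability: T̂ = 0.77·70.1 + 0.23·56.1 = 53.977 + 12.903 = 66.880.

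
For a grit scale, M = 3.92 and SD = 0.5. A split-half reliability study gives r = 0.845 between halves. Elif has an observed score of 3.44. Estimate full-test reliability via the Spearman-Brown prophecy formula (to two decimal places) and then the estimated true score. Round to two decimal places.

3.48

Spearman-Brown: ρ = 2r/(1 + r) = 2(0.845)/(1 + 0.845) = 1.6900/1.845 = 0.9160 → 0.92
T̂ = ρX + (1 − ρ)μ
  = 0.92 × 3.44 + 0.08 × 3.92
  = 3.1648 + 0.3136
  = 3.478
  ≈ 3.48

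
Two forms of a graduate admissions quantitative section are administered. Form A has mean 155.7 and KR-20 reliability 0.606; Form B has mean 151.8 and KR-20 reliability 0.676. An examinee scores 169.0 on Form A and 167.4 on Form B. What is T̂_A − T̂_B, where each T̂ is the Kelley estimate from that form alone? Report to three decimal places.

1.414

T̂_A = 0.606(169.0) + 0.394(155.7) = 163.75980
T̂_B = 0.676(167.4) + 0.324(151.8) = 162.34560
T̂_A − T̂_B = 1.41420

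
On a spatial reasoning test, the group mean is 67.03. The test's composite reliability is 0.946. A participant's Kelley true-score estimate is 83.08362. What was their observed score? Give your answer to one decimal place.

T̂ = ρX + (1 − ρ)μ  ⇒  X = (T̂ − (1 − ρ)μ) / ρ
X = (83.08362 − 0.054 × 67.03) / 0.946 = (83.08362 − 3.61962) / 0.946 = 79.46400 / 0.946 = 84.000

84.0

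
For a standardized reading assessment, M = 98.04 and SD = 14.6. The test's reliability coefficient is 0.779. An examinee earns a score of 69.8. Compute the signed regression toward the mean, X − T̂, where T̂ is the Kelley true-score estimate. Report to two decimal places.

T̂ = ρX + (1 − ρ)μ
  = 0.779 × 69.8 + 0.221 × 98.04
  = 54.3742 + 21.66684
  = 76.0410
  ≈ 76.041
X − T̂ = 69.8 − 76.041 = -6.241 → -6.24

-6.24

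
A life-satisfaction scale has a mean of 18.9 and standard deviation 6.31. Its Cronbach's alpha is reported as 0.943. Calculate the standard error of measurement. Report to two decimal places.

SEM = SD · √(1 − ρ) = 6.31 × √0.057 = 6.31 × 0.2387 = 1.506

1.51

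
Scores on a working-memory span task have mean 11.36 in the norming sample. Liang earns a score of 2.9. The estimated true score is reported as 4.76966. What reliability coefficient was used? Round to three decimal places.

T̂ = ρX + (1 − ρ)μ  ⇒  T̂ − μ = ρ(X − μ)
ρ = (T̂ − μ)/(X − μ) = (4.76966 − 11.36) / (2.9 − 11.36) = -6.59034 / -8.46 = 0.77900

0.779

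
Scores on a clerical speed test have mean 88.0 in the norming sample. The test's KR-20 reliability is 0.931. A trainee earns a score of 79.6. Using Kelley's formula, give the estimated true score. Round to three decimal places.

80.180

T̂ = ρX + (1 − ρ)μ
  = 0.931 × 79.6 + 0.069 × 88.0
  = 74.1076 + 6.0720
  = 80.1796
  ≈ 80.180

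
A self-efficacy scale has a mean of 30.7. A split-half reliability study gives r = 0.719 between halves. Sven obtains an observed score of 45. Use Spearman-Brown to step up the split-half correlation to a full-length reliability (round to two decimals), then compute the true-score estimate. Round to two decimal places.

42.71

Spearman-Brown: ρ = 2r/(1 + r) = 2(0.719)/(1 + 0.719) = 1.4380/1.719 = 0.8365 → 0.84
T̂ = 0.84(45) + 0.16(30.7) = 37.80 + 4.912 = 42.712 → 42.71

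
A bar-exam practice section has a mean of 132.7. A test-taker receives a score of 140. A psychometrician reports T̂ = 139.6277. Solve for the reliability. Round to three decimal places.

T̂ = ρX + (1 − ρ)μ  ⇒  T̂ − μ = ρ(X − μ)
ρ = (T̂ − μ)/(X − μ) = (139.6277 − 132.7) / (140 − 132.7) = 6.9277 / 7.3 = 0.94900

0.949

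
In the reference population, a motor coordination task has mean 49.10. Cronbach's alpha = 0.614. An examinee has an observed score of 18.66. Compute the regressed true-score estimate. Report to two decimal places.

T̂ = 0.614(18.66) + 0.386(49.10) = 11.45724 + 18.95260 = 30.410 → 30.41

30.41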